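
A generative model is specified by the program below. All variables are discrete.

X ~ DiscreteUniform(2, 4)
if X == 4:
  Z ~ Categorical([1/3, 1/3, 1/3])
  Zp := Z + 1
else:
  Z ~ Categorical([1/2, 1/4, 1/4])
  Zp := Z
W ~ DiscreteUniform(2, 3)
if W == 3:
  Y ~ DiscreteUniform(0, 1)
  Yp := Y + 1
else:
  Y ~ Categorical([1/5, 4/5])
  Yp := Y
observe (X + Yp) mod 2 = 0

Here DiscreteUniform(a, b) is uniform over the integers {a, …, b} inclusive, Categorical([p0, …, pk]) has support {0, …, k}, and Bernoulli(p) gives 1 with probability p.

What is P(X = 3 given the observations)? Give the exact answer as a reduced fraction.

P(X = 3 | obs) = 13/27

Enumerate traces; 18 have nonzero weight after conditioning:
  (X=2, Z=0, W=2, Y=0) weight 1/60
  (X=2, Z=0, W=3, Y=1) weight 1/24
  (X=2, Z=1, W=2, Y=0) weight 1/120
  (X=2, Z=1, W=3, Y=1) weight 1/48
  (X=2, Z=2, W=2, Y=0) weight 1/120
  (X=2, Z=2, W=3, Y=1) weight 1/48
  (X=3, Z=0, W=2, Y=1) weight 1/15
  (X=3, Z=0, W=3, Y=0) weight 1/24
  (X=4, Z=0, W=2, Y=0) weight 1/90
  … 9 more
Group by X:
  weight(X=2) = 7/60
  weight(X=3) = 13/60
  weight(X=4) = 7/60
Total weight = 7/60 + 13/60 + 7/60 = 9/20
P(X=2 | obs) = 7/60 / 9/20 = 7/27
P(X=3 | obs) = 13/60 / 9/20 = 13/27
P(X=4 | obs) = 7/60 / 9/20 = 7/27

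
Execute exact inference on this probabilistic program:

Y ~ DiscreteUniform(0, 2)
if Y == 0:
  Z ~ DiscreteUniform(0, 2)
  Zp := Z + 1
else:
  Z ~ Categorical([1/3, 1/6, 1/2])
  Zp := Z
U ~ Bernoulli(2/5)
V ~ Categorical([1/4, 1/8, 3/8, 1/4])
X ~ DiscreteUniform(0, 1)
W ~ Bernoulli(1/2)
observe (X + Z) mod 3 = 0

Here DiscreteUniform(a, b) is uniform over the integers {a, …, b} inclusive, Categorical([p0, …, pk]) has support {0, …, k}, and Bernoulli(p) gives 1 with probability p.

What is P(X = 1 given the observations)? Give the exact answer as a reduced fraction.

Enumerate traces; 96 have nonzero weight after conditioning:
  (Y=0, Z=0, U=0, V=0, X=0, W=0) weight 1/240
  (Y=0, Z=0, U=0, V=0, X=0, W=1) weight 1/240
  (Y=0, Z=0, U=0, V=1, X=0, W=0) weight 1/480
  (Y=0, Z=0, U=0, V=1, X=0, W=1) weight 1/480
  (Y=0, Z=0, U=0, V=2, X=0, W=0) weight 1/160
  (Y=0, Z=0, U=0, V=2, X=0, W=1) weight 1/160
  (Y=0, Z=0, U=0, V=3, X=0, W=0) weight 1/240
  (Y=0, Z=0, U=0, V=3, X=0, W=1) weight 1/240
  (Y=0, Z=2, U=0, V=0, X=1, W=0) weight 1/240
  … 87 more
Group by X:
  weight(X=0) = 1/6
  weight(X=1) = 2/9
Total weight = 1/6 + 2/9 = 7/18
P(X=0 | obs) = 1/6 / 7/18 = 3/7
P(X=1 | obs) = 2/9 / 7/18 = 4/7

P(X = 1 | obs) = 4/7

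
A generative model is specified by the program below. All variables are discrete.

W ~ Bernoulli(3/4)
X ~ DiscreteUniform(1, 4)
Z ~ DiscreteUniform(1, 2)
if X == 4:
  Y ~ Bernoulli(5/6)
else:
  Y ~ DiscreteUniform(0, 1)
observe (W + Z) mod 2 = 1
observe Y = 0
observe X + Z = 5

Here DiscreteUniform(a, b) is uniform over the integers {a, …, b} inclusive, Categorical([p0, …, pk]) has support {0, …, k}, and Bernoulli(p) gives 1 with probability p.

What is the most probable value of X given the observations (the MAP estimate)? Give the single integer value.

argmax_v P(X = v | obs) = 3

Enumerate traces; 2 have nonzero weight after conditioning:
  (W=0, X=4, Z=1, Y=0) weight 1/192
  (W=1, X=3, Z=2, Y=0) weight 3/64
Group by X:
  weight(X=3) = 3/64
  weight(X=4) = 1/192
Total weight = 3/64 + 1/192 = 5/96
P(X=3 | obs) = 3/64 / 5/96 = 9/10
P(X=4 | obs) = 1/192 / 5/96 = 1/10
argmax = 3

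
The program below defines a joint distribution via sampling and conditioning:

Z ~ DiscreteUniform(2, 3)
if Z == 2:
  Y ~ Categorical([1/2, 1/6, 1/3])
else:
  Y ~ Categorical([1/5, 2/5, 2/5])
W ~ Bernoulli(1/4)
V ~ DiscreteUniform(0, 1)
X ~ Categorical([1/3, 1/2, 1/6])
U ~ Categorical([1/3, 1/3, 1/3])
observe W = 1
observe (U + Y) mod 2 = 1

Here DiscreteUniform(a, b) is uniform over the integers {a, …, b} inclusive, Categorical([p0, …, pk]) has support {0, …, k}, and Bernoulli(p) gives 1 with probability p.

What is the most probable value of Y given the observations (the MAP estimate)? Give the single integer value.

argmax_v P(Y = v | obs) = 1

Enumerate traces; 48 have nonzero weight after conditioning:
  (Z=2, Y=0, W=1, V=0, X=0, U=1) weight 1/288
  (Z=2, Y=0, W=1, V=0, X=1, U=1) weight 1/192
  (Z=2, Y=0, W=1, V=0, X=2, U=1) weight 1/576
  (Z=2, Y=0, W=1, V=1, X=0, U=1) weight 1/288
  (Z=2, Y=0, W=1, V=1, X=1, U=1) weight 1/192
  (Z=2, Y=0, W=1, V=1, X=2, U=1) weight 1/576
  (Z=2, Y=1, W=1, V=0, X=0, U=0) weight 1/864
  (Z=2, Y=1, W=1, V=0, X=0, U=2) weight 1/864
  (Z=2, Y=2, W=1, V=0, X=0, U=1) weight 1/432
  … 39 more
Group by Y:
  weight(Y=0) = 7/240
  weight(Y=1) = 17/360
  weight(Y=2) = 11/360
Total weight = 7/240 + 17/360 + 11/360 = 77/720
P(Y=0 | obs) = 7/240 / 77/720 = 3/11
P(Y=1 | obs) = 17/360 / 77/720 = 34/77
P(Y=2 | obs) = 11/360 / 77/720 = 2/7
argmax = 1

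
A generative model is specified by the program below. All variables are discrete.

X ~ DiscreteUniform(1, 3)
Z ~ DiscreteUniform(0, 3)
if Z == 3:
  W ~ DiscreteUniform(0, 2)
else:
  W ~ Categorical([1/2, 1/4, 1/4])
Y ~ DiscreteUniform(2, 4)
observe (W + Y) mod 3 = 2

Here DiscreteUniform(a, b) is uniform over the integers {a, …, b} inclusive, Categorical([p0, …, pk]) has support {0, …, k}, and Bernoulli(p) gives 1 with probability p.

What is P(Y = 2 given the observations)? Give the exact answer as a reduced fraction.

P(Y = 2 | obs) = 11/24

Enumerate traces; 36 have nonzero weight after conditioning:
  (X=1, Z=0, W=0, Y=2) weight 1/72
  (X=1, Z=0, W=1, Y=4) weight 1/144
  (X=1, Z=0, W=2, Y=3) weight 1/144
  (X=1, Z=1, W=0, Y=2) weight 1/72
  (X=1, Z=1, W=1, Y=4) weight 1/144
  (X=1, Z=1, W=2, Y=3) weight 1/144
  (X=1, Z=2, W=0, Y=2) weight 1/72
  (X=1, Z=2, W=1, Y=4) weight 1/144
  … 28 more
Group by Y:
  weight(Y=2) = 11/72
  weight(Y=3) = 13/144
  weight(Y=4) = 13/144
Total weight = 11/72 + 13/144 + 13/144 = 1/3
P(Y=2 | obs) = 11/72 / 1/3 = 11/24
P(Y=3 | obs) = 13/144 / 1/3 = 13/48
P(Y=4 | obs) = 13/144 / 1/3 = 13/48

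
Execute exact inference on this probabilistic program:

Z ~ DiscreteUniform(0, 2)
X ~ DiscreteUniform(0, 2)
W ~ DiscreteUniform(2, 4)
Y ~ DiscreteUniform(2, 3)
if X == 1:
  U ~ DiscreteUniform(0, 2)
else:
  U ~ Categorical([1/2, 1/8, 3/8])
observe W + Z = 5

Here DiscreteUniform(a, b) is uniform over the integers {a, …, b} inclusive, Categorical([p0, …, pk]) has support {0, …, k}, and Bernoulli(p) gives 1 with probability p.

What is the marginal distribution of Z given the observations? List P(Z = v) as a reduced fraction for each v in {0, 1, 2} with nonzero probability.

P(Z=1) = 1/2, P(Z=2) = 1/2

Enumerate traces; 36 have nonzero weight after conditioning:
  (Z=1, X=0, W=4, Y=2, U=0) weight 1/108
  (Z=1, X=0, W=4, Y=2, U=1) weight 1/432
  (Z=1, X=0, W=4, Y=2, U=2) weight 1/144
  (Z=1, X=0, W=4, Y=3, U=0) weight 1/108
  (Z=1, X=0, W=4, Y=3, U=1) weight 1/432
  (Z=1, X=0, W=4, Y=3, U=2) weight 1/144
  (Z=1, X=1, W=4, Y=2, U=0) weight 1/162
  (Z=1, X=1, W=4, Y=2, U=1) weight 1/162
  (Z=2, X=0, W=3, Y=2, U=0) weight 1/108
  … 27 more
Group by Z:
  weight(Z=1) = 1/9
  weight(Z=2) = 1/9
Total weight = 1/9 + 1/9 = 2/9
P(Z=1 | obs) = 1/9 / 2/9 = 1/2
P(Z=2 | obs) = 1/9 / 2/9 = 1/2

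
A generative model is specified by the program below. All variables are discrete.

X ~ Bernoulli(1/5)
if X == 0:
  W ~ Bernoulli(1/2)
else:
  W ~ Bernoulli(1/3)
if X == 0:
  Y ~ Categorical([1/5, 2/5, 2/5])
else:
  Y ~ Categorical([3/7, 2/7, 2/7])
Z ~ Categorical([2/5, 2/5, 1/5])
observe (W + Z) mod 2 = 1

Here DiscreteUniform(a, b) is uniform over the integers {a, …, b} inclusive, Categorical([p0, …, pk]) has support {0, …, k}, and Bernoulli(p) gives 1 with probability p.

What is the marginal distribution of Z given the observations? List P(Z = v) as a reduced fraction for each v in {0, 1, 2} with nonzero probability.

Enumerate traces; 18 have nonzero weight after conditioning:
  (X=0, W=0, Y=0, Z=1) weight 4/125
  (X=0, W=0, Y=1, Z=1) weight 8/125
  (X=0, W=0, Y=2, Z=1) weight 8/125
  (X=0, W=1, Y=0, Z=0) weight 4/125
  (X=0, W=1, Y=0, Z=2) weight 2/125
  (X=0, W=1, Y=1, Z=0) weight 8/125
  (X=0, W=1, Y=1, Z=2) weight 4/125
  (X=0, W=1, Y=2, Z=0) weight 8/125
  … 10 more
Group by Z:
  weight(Z=0) = 14/75
  weight(Z=1) = 16/75
  weight(Z=2) = 7/75
Total weight = 14/75 + 16/75 + 7/75 = 37/75
P(Z=0 | obs) = 14/75 / 37/75 = 14/37
P(Z=1 | obs) = 16/75 / 37/75 = 16/37
P(Z=2 | obs) = 7/75 / 37/75 = 7/37

P(Z=0) = 14/37, P(Z=1) = 16/37, P(Z=2) = 7/37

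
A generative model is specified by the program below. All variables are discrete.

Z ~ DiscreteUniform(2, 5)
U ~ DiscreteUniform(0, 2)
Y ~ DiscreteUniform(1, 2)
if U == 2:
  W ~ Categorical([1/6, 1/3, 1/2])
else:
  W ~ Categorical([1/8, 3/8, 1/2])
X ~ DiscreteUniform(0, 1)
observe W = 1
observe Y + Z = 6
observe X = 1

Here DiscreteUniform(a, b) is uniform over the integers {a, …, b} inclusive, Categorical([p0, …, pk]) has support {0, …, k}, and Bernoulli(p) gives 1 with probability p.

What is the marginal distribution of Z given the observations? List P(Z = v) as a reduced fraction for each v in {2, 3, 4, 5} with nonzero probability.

P(Z=4) = 1/2, P(Z=5) = 1/2

Enumerate traces; 6 have nonzero weight after conditioning:
  (Z=4, U=0, Y=2, W=1, X=1) weight 1/128
  (Z=4, U=1, Y=2, W=1, X=1) weight 1/128
  (Z=4, U=2, Y=2, W=1, X=1) weight 1/144
  (Z=5, U=0, Y=1, W=1, X=1) weight 1/128
  (Z=5, U=1, Y=1, W=1, X=1) weight 1/128
  (Z=5, U=2, Y=1, W=1, X=1) weight 1/144
Group by Z:
  weight(Z=4) = 13/576
  weight(Z=5) = 13/576
Total weight = 13/576 + 13/576 = 13/288
P(Z=4 | obs) = 13/576 / 13/288 = 1/2
P(Z=5 | obs) = 13/576 / 13/288 = 1/2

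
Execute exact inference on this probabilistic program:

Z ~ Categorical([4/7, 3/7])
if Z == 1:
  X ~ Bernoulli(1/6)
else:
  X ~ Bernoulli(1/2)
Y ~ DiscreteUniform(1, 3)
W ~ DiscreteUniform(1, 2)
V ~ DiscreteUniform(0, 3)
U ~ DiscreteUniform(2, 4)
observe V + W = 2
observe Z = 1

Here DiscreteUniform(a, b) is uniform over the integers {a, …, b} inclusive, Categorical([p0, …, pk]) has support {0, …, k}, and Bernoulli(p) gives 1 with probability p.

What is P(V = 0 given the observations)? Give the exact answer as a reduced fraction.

P(V = 0 | obs) = 1/2

Enumerate traces; 36 have nonzero weight after conditioning:
  (Z=1, X=0, Y=1, W=1, V=1, U=2) weight 5/1008
  (Z=1, X=0, Y=1, W=1, V=1, U=3) weight 5/1008
  (Z=1, X=0, Y=1, W=1, V=1, U=4) weight 5/1008
  (Z=1, X=0, Y=1, W=2, V=0, U=2) weight 5/1008
  (Z=1, X=0, Y=1, W=2, V=0, U=3) weight 5/1008
  (Z=1, X=0, Y=1, W=2, V=0, U=4) weight 5/1008
  (Z=1, X=0, Y=2, W=1, V=1, U=2) weight 5/1008
  (Z=1, X=0, Y=2, W=1, V=1, U=3) weight 5/1008
  … 28 more
Group by V:
  weight(V=0) = 3/56
  weight(V=1) = 3/56
Total weight = 3/56 + 3/56 = 3/28
P(V=0 | obs) = 3/56 / 3/28 = 1/2
P(V=1 | obs) = 3/56 / 3/28 = 1/2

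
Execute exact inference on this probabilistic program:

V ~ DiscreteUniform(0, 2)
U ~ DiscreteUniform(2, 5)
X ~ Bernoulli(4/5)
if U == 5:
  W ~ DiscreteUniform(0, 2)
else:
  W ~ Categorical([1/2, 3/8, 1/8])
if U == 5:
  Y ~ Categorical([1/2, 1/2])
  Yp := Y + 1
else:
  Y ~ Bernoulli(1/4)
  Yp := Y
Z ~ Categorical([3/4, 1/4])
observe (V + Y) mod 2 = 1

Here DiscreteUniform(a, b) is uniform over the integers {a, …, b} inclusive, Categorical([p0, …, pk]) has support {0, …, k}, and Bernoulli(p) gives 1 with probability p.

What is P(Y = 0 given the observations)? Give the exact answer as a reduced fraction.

Enumerate traces; 144 have nonzero weight after conditioning:
  (V=0, U=2, X=0, W=0, Y=1, Z=0) weight 1/640
  (V=0, U=2, X=0, W=0, Y=1, Z=1) weight 1/1920
  (V=0, U=2, X=0, W=1, Y=1, Z=0) weight 3/2560
  (V=0, U=2, X=0, W=1, Y=1, Z=1) weight 1/2560
  (V=0, U=2, X=0, W=2, Y=1, Z=0) weight 1/2560
  (V=0, U=2, X=0, W=2, Y=1, Z=1) weight 1/7680
  (V=0, U=2, X=1, W=0, Y=1, Z=0) weight 1/160
  (V=0, U=2, X=1, W=0, Y=1, Z=1) weight 1/480
  (V=1, U=2, X=0, W=0, Y=0, Z=0) weight 3/640
  … 135 more
Group by Y:
  weight(Y=0) = 11/48
  weight(Y=1) = 5/24
Total weight = 11/48 + 5/24 = 7/16
P(Y=0 | obs) = 11/48 / 7/16 = 11/21
P(Y=1 | obs) = 5/24 / 7/16 = 10/21

P(Y = 0 | obs) = 11/21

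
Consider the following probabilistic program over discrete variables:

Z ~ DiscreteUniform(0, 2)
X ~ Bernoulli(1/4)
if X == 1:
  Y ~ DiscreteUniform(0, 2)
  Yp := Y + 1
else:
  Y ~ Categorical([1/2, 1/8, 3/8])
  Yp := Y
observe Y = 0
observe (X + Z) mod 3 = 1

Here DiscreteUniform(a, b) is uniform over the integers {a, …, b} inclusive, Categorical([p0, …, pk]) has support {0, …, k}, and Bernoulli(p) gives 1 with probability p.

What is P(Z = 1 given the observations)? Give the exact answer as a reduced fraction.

P(Z = 1 | obs) = 9/11

Enumerate traces; 2 have nonzero weight after conditioning:
  (Z=0, X=1, Y=0) weight 1/36
  (Z=1, X=0, Y=0) weight 1/8
Group by Z:
  weight(Z=0) = 1/36
  weight(Z=1) = 1/8
Total weight = 1/36 + 1/8 = 11/72
P(Z=0 | obs) = 1/36 / 11/72 = 2/11
P(Z=1 | obs) = 1/8 / 11/72 = 9/11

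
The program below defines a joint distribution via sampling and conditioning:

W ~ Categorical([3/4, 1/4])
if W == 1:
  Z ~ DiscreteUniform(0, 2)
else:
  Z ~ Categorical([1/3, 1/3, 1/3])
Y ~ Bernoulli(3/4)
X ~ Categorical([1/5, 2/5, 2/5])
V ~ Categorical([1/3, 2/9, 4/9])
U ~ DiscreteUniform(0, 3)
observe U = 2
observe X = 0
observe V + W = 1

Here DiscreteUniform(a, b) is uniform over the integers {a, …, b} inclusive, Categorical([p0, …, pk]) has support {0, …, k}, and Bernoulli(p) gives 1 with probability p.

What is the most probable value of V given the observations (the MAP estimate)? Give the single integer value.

Enumerate traces; 12 have nonzero weight after conditioning:
  (W=0, Z=0, Y=0, X=0, V=1, U=2) weight 1/1440
  (W=0, Z=0, Y=1, X=0, V=1, U=2) weight 1/480
  (W=0, Z=1, Y=0, X=0, V=1, U=2) weight 1/1440
  (W=0, Z=1, Y=1, X=0, V=1, U=2) weight 1/480
  (W=0, Z=2, Y=0, X=0, V=1, U=2) weight 1/1440
  (W=0, Z=2, Y=1, X=0, V=1, U=2) weight 1/480
  (W=1, Z=0, Y=0, X=0, V=0, U=2) weight 1/2880
  (W=1, Z=0, Y=1, X=0, V=0, U=2) weight 1/960
  … 4 more
Group by V:
  weight(V=0) = 1/240
  weight(V=1) = 1/120
Total weight = 1/240 + 1/120 = 1/80
P(V=0 | obs) = 1/240 / 1/80 = 1/3
P(V=1 | obs) = 1/120 / 1/80 = 2/3
argmax = 1

argmax_v P(V = v | obs) = 1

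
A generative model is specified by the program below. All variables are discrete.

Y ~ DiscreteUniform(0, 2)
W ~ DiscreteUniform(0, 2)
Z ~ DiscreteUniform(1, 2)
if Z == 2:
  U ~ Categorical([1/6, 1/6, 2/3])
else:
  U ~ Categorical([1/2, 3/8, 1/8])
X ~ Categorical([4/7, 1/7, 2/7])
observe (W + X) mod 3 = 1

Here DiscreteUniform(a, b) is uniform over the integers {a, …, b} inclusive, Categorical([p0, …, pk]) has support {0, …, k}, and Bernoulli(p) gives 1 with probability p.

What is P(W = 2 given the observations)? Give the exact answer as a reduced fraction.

Enumerate traces; 54 have nonzero weight after conditioning:
  (Y=0, W=0, Z=1, U=0, X=1) weight 1/252
  (Y=0, W=0, Z=1, U=1, X=1) weight 1/336
  (Y=0, W=0, Z=1, U=2, X=1) weight 1/1008
  (Y=0, W=0, Z=2, U=0, X=1) weight 1/756
  (Y=0, W=0, Z=2, U=1, X=1) weight 1/756
  (Y=0, W=0, Z=2, U=2, X=1) weight 1/189
  (Y=0, W=1, Z=1, U=0, X=0) weight 1/63
  (Y=0, W=1, Z=1, U=1, X=0) weight 1/84
  (Y=0, W=2, Z=1, U=0, X=2) weight 1/126
  … 45 more
Group by W:
  weight(W=0) = 1/21
  weight(W=1) = 4/21
  weight(W=2) = 2/21
Total weight = 1/21 + 4/21 + 2/21 = 1/3
P(W=0 | obs) = 1/21 / 1/3 = 1/7
P(W=1 | obs) = 4/21 / 1/3 = 4/7
P(W=2 | obs) = 2/21 / 1/3 = 2/7

P(W = 2 | obs) = 2/7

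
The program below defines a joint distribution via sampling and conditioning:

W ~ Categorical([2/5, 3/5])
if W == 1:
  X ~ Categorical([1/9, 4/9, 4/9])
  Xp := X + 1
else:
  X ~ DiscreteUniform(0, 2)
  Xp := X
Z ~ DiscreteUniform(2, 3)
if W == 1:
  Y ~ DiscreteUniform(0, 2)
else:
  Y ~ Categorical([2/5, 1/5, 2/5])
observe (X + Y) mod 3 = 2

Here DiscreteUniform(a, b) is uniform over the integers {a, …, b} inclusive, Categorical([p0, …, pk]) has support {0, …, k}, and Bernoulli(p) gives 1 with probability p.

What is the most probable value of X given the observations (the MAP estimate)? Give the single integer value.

Enumerate traces; 12 have nonzero weight after conditioning:
  (W=0, X=0, Z=2, Y=2) weight 2/75
  (W=0, X=0, Z=3, Y=2) weight 2/75
  (W=0, X=1, Z=2, Y=1) weight 1/75
  (W=0, X=1, Z=3, Y=1) weight 1/75
  (W=0, X=2, Z=2, Y=0) weight 2/75
  (W=0, X=2, Z=3, Y=0) weight 2/75
  (W=1, X=0, Z=2, Y=2) weight 1/90
  (W=1, X=0, Z=3, Y=2) weight 1/90
  … 4 more
Group by X:
  weight(X=0) = 17/225
  weight(X=1) = 26/225
  weight(X=2) = 32/225
Total weight = 17/225 + 26/225 + 32/225 = 1/3
P(X=0 | obs) = 17/225 / 1/3 = 17/75
P(X=1 | obs) = 26/225 / 1/3 = 26/75
P(X=2 | obs) = 32/225 / 1/3 = 32/75
argmax = 2

argmax_v P(X = v | obs) = 2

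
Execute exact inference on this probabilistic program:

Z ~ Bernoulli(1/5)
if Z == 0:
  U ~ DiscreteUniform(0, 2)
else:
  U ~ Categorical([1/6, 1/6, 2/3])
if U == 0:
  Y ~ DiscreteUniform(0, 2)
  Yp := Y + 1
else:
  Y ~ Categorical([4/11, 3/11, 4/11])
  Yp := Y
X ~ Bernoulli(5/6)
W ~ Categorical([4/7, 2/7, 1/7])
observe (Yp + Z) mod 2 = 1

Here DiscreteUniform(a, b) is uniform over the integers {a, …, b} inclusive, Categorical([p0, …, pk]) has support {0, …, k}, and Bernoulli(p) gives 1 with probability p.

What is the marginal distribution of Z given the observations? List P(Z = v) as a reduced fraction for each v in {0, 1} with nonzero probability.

P(Z=0) = 320/451, P(Z=1) = 131/451

Enumerate traces; 54 have nonzero weight after conditioning:
  (Z=0, U=0, Y=0, X=0, W=0) weight 8/945
  (Z=0, U=0, Y=0, X=0, W=1) weight 4/945
  (Z=0, U=0, Y=0, X=0, W=2) weight 2/945
  (Z=0, U=0, Y=0, X=1, W=0) weight 8/189
  (Z=0, U=0, Y=0, X=1, W=1) weight 4/189
  (Z=0, U=0, Y=0, X=1, W=2) weight 2/189
  (Z=0, U=0, Y=2, X=0, W=0) weight 8/945
  (Z=0, U=0, Y=2, X=0, W=1) weight 4/945
  (Z=1, U=0, Y=1, X=0, W=0) weight 1/945
  … 45 more
Group by Z:
  weight(Z=0) = 32/99
  weight(Z=1) = 131/990
Total weight = 32/99 + 131/990 = 41/90
P(Z=0 | obs) = 32/99 / 41/90 = 320/451
P(Z=1 | obs) = 131/990 / 41/90 = 131/451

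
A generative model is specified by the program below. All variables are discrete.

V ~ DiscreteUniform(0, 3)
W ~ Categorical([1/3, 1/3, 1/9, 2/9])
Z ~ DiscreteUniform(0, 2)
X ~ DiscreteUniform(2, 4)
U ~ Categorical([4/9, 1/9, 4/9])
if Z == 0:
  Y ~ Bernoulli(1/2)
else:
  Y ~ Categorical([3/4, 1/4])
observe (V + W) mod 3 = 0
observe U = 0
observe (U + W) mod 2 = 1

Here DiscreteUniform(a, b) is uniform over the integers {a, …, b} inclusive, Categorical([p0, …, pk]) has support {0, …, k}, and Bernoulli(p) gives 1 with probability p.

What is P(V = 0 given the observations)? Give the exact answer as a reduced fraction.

Enumerate traces; 54 have nonzero weight after conditioning:
  (V=0, W=3, Z=0, X=2, U=0, Y=0) weight 1/729
  (V=0, W=3, Z=0, X=2, U=0, Y=1) weight 1/729
  (V=0, W=3, Z=0, X=3, U=0, Y=0) weight 1/729
  (V=0, W=3, Z=0, X=3, U=0, Y=1) weight 1/729
  (V=0, W=3, Z=0, X=4, U=0, Y=0) weight 1/729
  (V=0, W=3, Z=0, X=4, U=0, Y=1) weight 1/729
  (V=0, W=3, Z=1, X=2, U=0, Y=0) weight 1/486
  (V=0, W=3, Z=1, X=2, U=0, Y=1) weight 1/1458
  (V=2, W=1, Z=0, X=2, U=0, Y=0) weight 1/486
  (V=3, W=3, Z=0, X=2, U=0, Y=0) weight 1/729
  … 44 more
Group by V:
  weight(V=0) = 2/81
  weight(V=2) = 1/27
  weight(V=3) = 2/81
Total weight = 2/81 + 1/27 + 2/81 = 7/81
P(V=0 | obs) = 2/81 / 7/81 = 2/7
P(V=2 | obs) = 1/27 / 7/81 = 3/7
P(V=3 | obs) = 2/81 / 7/81 = 2/7

P(V = 0 | obs) = 2/7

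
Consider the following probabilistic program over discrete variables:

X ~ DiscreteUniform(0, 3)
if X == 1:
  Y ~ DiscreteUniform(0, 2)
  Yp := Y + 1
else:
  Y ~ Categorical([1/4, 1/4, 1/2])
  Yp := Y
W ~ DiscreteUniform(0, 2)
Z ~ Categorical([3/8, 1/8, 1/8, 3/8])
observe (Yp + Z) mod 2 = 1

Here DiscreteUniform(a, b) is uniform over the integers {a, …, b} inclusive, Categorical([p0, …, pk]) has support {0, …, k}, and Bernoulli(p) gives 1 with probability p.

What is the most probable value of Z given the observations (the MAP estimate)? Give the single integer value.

argmax_v P(Z = v | obs) = 3

Enumerate traces; 72 have nonzero weight after conditioning:
  (X=0, Y=0, W=0, Z=1) weight 1/384
  (X=0, Y=0, W=0, Z=3) weight 1/128
  (X=0, Y=0, W=1, Z=1) weight 1/384
  (X=0, Y=0, W=1, Z=3) weight 1/128
  (X=0, Y=0, W=2, Z=1) weight 1/384
  (X=0, Y=0, W=2, Z=3) weight 1/128
  (X=0, Y=1, W=0, Z=0) weight 1/128
  (X=0, Y=1, W=0, Z=2) weight 1/384
  … 64 more
Group by Z:
  weight(Z=0) = 17/128
  weight(Z=1) = 31/384
  weight(Z=2) = 17/384
  weight(Z=3) = 31/128
Total weight = 17/128 + 31/384 + 17/384 + 31/128 = 1/2
P(Z=0 | obs) = 17/128 / 1/2 = 17/64
P(Z=1 | obs) = 31/384 / 1/2 = 31/192
P(Z=2 | obs) = 17/384 / 1/2 = 17/192
P(Z=3 | obs) = 31/128 / 1/2 = 31/64
argmax = 3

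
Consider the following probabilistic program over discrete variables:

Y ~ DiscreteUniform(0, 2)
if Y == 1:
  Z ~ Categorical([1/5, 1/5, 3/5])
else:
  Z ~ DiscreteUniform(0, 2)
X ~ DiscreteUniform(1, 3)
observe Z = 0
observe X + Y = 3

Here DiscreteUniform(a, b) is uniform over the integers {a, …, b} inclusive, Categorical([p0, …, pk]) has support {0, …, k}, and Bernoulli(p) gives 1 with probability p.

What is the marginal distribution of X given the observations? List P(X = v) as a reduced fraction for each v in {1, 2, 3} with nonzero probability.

Enumerate traces; 3 have nonzero weight after conditioning:
  (Y=0, Z=0, X=3) weight 1/27
  (Y=1, Z=0, X=2) weight 1/45
  (Y=2, Z=0, X=1) weight 1/27
Group by X:
  weight(X=1) = 1/27
  weight(X=2) = 1/45
  weight(X=3) = 1/27
Total weight = 1/27 + 1/45 + 1/27 = 13/135
P(X=1 | obs) = 1/27 / 13/135 = 5/13
P(X=2 | obs) = 1/45 / 13/135 = 3/13
P(X=3 | obs) = 1/27 / 13/135 = 5/13

P(X=1) = 5/13, P(X=2) = 3/13, P(X=3) = 5/13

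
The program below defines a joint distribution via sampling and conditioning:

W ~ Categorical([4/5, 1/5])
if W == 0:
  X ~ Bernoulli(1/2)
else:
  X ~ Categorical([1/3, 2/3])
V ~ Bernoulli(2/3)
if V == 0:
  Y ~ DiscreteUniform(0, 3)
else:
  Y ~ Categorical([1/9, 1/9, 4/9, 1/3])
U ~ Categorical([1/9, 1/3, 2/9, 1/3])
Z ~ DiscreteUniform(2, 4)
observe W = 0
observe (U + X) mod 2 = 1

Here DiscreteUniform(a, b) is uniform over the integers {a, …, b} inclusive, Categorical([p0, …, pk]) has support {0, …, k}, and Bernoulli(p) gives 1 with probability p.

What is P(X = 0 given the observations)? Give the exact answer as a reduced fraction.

P(X = 0 | obs) = 2/3

Enumerate traces; 96 have nonzero weight after conditioning:
  (W=0, X=0, V=0, Y=0, U=1, Z=2) weight 1/270
  (W=0, X=0, V=0, Y=0, U=1, Z=3) weight 1/270
  (W=0, X=0, V=0, Y=0, U=1, Z=4) weight 1/270
  (W=0, X=0, V=0, Y=0, U=3, Z=2) weight 1/270
  (W=0, X=0, V=0, Y=0, U=3, Z=3) weight 1/270
  (W=0, X=0, V=0, Y=0, U=3, Z=4) weight 1/270
  (W=0, X=0, V=0, Y=1, U=1, Z=2) weight 1/270
  (W=0, X=0, V=0, Y=1, U=1, Z=3) weight 1/270
  (W=0, X=1, V=0, Y=0, U=0, Z=2) weight 1/810
  … 87 more
Group by X:
  weight(X=0) = 4/15
  weight(X=1) = 2/15
Total weight = 4/15 + 2/15 = 2/5
P(X=0 | obs) = 4/15 / 2/5 = 2/3
P(X=1 | obs) = 2/15 / 2/5 = 1/3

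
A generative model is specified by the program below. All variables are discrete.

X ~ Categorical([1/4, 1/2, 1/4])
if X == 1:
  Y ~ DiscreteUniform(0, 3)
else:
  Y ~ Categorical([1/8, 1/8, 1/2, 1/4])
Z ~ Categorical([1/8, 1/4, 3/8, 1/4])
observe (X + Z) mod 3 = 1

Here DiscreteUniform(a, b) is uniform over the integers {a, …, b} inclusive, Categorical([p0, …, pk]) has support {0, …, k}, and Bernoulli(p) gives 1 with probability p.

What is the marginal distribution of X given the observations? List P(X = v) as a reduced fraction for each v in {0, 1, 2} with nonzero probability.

Enumerate traces; 16 have nonzero weight after conditioning:
  (X=0, Y=0, Z=1) weight 1/128
  (X=0, Y=1, Z=1) weight 1/128
  (X=0, Y=2, Z=1) weight 1/32
  (X=0, Y=3, Z=1) weight 1/64
  (X=1, Y=0, Z=0) weight 1/64
  (X=1, Y=0, Z=3) weight 1/32
  (X=1, Y=1, Z=0) weight 1/64
  (X=1, Y=1, Z=3) weight 1/32
  (X=2, Y=0, Z=2) weight 3/256
  … 7 more
Group by X:
  weight(X=0) = 1/16
  weight(X=1) = 3/16
  weight(X=2) = 3/32
Total weight = 1/16 + 3/16 + 3/32 = 11/32
P(X=0 | obs) = 1/16 / 11/32 = 2/11
P(X=1 | obs) = 3/16 / 11/32 = 6/11
P(X=2 | obs) = 3/32 / 11/32 = 3/11

P(X=0) = 2/11, P(X=1) = 6/11, P(X=2) = 3/11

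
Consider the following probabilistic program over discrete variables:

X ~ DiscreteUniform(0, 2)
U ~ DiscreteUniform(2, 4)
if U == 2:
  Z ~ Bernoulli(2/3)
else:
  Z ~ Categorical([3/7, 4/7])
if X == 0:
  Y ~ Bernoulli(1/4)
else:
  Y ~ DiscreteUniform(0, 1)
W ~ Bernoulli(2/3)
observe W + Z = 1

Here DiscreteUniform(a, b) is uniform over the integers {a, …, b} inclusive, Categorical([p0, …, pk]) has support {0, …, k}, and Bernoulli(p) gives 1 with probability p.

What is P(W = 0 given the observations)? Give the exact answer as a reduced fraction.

Enumerate traces; 36 have nonzero weight after conditioning:
  (X=0, U=2, Z=0, Y=0, W=1) weight 1/54
  (X=0, U=2, Z=0, Y=1, W=1) weight 1/162
  (X=0, U=2, Z=1, Y=0, W=0) weight 1/54
  (X=0, U=2, Z=1, Y=1, W=0) weight 1/162
  (X=0, U=3, Z=0, Y=0, W=1) weight 1/42
  (X=0, U=3, Z=0, Y=1, W=1) weight 1/126
  (X=0, U=3, Z=1, Y=0, W=0) weight 1/63
  (X=0, U=3, Z=1, Y=1, W=0) weight 1/189
  … 28 more
Group by W:
  weight(W=0) = 38/189
  weight(W=1) = 50/189
Total weight = 38/189 + 50/189 = 88/189
P(W=0 | obs) = 38/189 / 88/189 = 19/44
P(W=1 | obs) = 50/189 / 88/189 = 25/44

P(W = 0 | obs) = 19/44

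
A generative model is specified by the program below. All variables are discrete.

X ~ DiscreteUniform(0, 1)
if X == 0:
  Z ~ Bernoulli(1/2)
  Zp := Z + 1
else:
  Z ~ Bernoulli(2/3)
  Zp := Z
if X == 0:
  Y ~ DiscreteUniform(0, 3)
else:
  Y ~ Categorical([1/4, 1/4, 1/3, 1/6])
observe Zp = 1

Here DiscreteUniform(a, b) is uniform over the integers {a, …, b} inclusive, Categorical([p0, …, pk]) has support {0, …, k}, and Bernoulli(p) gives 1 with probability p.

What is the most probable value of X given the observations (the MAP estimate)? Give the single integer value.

Enumerate traces; 8 have nonzero weight after conditioning:
  (X=0, Z=0, Y=0) weight 1/16
  (X=0, Z=0, Y=1) weight 1/16
  (X=0, Z=0, Y=2) weight 1/16
  (X=0, Z=0, Y=3) weight 1/16
  (X=1, Z=1, Y=0) weight 1/12
  (X=1, Z=1, Y=1) weight 1/12
  (X=1, Z=1, Y=2) weight 1/9
  (X=1, Z=1, Y=3) weight 1/18
Group by X:
  weight(X=0) = 1/4
  weight(X=1) = 1/3
Total weight = 1/4 + 1/3 = 7/12
P(X=0 | obs) = 1/4 / 7/12 = 3/7
P(X=1 | obs) = 1/3 / 7/12 = 4/7
argmax = 1

argmax_v P(X = v | obs) = 1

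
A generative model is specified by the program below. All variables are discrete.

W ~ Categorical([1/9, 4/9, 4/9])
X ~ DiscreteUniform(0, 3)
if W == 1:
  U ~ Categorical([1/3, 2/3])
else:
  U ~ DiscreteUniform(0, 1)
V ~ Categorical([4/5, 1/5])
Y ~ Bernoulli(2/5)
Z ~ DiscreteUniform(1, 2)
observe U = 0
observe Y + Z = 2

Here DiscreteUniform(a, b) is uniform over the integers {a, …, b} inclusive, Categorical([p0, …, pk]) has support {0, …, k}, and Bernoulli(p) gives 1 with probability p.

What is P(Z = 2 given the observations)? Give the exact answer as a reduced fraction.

P(Z = 2 | obs) = 3/5

Enumerate traces; 48 have nonzero weight after conditioning:
  (W=0, X=0, U=0, V=0, Y=0, Z=2) weight 1/300
  (W=0, X=0, U=0, V=0, Y=1, Z=1) weight 1/450
  (W=0, X=0, U=0, V=1, Y=0, Z=2) weight 1/1200
  (W=0, X=0, U=0, V=1, Y=1, Z=1) weight 1/1800
  (W=0, X=1, U=0, V=0, Y=0, Z=2) weight 1/300
  (W=0, X=1, U=0, V=0, Y=1, Z=1) weight 1/450
  (W=0, X=1, U=0, V=1, Y=0, Z=2) weight 1/1200
  (W=0, X=1, U=0, V=1, Y=1, Z=1) weight 1/1800
  … 40 more
Group by Z:
  weight(Z=1) = 23/270
  weight(Z=2) = 23/180
Total weight = 23/270 + 23/180 = 23/108
P(Z=1 | obs) = 23/270 / 23/108 = 2/5
P(Z=2 | obs) = 23/180 / 23/108 = 3/5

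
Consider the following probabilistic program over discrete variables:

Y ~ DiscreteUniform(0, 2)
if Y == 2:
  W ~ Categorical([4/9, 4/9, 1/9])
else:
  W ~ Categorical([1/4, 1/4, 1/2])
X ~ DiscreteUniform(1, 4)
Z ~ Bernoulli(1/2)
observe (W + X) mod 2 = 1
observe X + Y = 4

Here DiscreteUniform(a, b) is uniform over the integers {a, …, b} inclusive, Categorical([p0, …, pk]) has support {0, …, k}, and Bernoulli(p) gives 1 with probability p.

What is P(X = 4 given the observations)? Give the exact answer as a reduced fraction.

P(X = 4 | obs) = 9/52

Enumerate traces; 8 have nonzero weight after conditioning:
  (Y=0, W=1, X=4, Z=0) weight 1/96
  (Y=0, W=1, X=4, Z=1) weight 1/96
  (Y=1, W=0, X=3, Z=0) weight 1/96
  (Y=1, W=0, X=3, Z=1) weight 1/96
  (Y=1, W=2, X=3, Z=0) weight 1/48
  (Y=1, W=2, X=3, Z=1) weight 1/48
  (Y=2, W=1, X=2, Z=0) weight 1/54
  (Y=2, W=1, X=2, Z=1) weight 1/54
Group by X:
  weight(X=2) = 1/27
  weight(X=3) = 1/16
  weight(X=4) = 1/48
Total weight = 1/27 + 1/16 + 1/48 = 13/108
P(X=2 | obs) = 1/27 / 13/108 = 4/13
P(X=3 | obs) = 1/16 / 13/108 = 27/52
P(X=4 | obs) = 1/48 / 13/108 = 9/52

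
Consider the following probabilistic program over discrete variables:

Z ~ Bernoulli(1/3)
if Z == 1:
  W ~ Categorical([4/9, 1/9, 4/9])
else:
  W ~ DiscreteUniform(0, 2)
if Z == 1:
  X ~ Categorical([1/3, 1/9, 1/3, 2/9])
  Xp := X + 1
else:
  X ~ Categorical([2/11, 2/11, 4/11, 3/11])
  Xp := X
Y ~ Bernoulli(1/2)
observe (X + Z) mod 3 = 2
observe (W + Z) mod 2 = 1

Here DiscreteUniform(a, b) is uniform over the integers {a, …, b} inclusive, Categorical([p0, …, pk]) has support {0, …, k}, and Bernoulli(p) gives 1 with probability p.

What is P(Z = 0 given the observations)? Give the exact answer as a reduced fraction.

Enumerate traces; 6 have nonzero weight after conditioning:
  (Z=0, W=1, X=2, Y=0) weight 4/99
  (Z=0, W=1, X=2, Y=1) weight 4/99
  (Z=1, W=0, X=1, Y=0) weight 2/243
  (Z=1, W=0, X=1, Y=1) weight 2/243
  (Z=1, W=2, X=1, Y=0) weight 2/243
  (Z=1, W=2, X=1, Y=1) weight 2/243
Group by Z:
  weight(Z=0) = 8/99
  weight(Z=1) = 8/243
Total weight = 8/99 + 8/243 = 304/2673
P(Z=0 | obs) = 8/99 / 304/2673 = 27/38
P(Z=1 | obs) = 8/243 / 304/2673 = 11/38

P(Z = 0 | obs) = 27/38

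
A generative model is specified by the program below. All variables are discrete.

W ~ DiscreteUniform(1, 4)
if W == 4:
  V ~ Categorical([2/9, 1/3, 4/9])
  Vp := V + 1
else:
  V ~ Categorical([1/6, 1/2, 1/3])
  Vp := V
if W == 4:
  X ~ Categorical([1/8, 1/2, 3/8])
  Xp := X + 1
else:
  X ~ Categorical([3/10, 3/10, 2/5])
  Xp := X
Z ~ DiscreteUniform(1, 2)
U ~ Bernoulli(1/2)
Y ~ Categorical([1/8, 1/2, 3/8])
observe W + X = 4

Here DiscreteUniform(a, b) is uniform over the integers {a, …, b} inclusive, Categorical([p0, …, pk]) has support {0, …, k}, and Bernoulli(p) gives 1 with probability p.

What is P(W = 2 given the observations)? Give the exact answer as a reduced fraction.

Enumerate traces; 108 have nonzero weight after conditioning:
  (W=2, V=0, X=2, Z=1, U=0, Y=0) weight 1/1920
  (W=2, V=0, X=2, Z=1, U=0, Y=1) weight 1/480
  (W=2, V=0, X=2, Z=1, U=0, Y=2) weight 1/640
  (W=2, V=0, X=2, Z=1, U=1, Y=0) weight 1/1920
  (W=2, V=0, X=2, Z=1, U=1, Y=1) weight 1/480
  (W=2, V=0, X=2, Z=1, U=1, Y=2) weight 1/640
  (W=2, V=0, X=2, Z=2, U=0, Y=0) weight 1/1920
  (W=2, V=0, X=2, Z=2, U=0, Y=1) weight 1/480
  (W=3, V=0, X=1, Z=1, U=0, Y=0) weight 1/2560
  (W=4, V=0, X=0, Z=1, U=0, Y=0) weight 1/4608
  … 98 more
Group by W:
  weight(W=2) = 1/10
  weight(W=3) = 3/40
  weight(W=4) = 1/32
Total weight = 1/10 + 3/40 + 1/32 = 33/160
P(W=2 | obs) = 1/10 / 33/160 = 16/33
P(W=3 | obs) = 3/40 / 33/160 = 4/11
P(W=4 | obs) = 1/32 / 33/160 = 5/33

P(W = 2 | obs) = 16/33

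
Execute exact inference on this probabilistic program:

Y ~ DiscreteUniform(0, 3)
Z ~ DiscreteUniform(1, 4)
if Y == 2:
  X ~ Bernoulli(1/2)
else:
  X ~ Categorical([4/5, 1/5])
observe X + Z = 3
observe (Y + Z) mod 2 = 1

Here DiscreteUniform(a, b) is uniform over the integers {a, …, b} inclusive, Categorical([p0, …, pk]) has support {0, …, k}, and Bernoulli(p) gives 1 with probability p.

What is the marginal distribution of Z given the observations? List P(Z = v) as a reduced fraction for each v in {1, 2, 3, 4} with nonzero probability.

P(Z=2) = 4/17, P(Z=3) = 13/17

Enumerate traces; 4 have nonzero weight after conditioning:
  (Y=0, Z=3, X=0) weight 1/20
  (Y=1, Z=2, X=1) weight 1/80
  (Y=2, Z=3, X=0) weight 1/32
  (Y=3, Z=2, X=1) weight 1/80
Group by Z:
  weight(Z=2) = 1/40
  weight(Z=3) = 13/160
Total weight = 1/40 + 13/160 = 17/160
P(Z=2 | obs) = 1/40 / 17/160 = 4/17
P(Z=3 | obs) = 13/160 / 17/160 = 13/17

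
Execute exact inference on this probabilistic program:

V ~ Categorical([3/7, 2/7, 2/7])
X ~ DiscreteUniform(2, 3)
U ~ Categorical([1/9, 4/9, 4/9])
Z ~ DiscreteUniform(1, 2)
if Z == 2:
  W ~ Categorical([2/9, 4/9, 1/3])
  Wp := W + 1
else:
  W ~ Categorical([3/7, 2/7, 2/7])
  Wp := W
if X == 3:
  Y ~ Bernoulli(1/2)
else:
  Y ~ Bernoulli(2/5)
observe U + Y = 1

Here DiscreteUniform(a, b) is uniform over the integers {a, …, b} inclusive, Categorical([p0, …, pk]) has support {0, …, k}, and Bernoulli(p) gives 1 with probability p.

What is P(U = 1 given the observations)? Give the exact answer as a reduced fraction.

P(U = 1 | obs) = 44/53

Enumerate traces; 72 have nonzero weight after conditioning:
  (V=0, X=2, U=0, Z=1, W=0, Y=1) weight 1/490
  (V=0, X=2, U=0, Z=1, W=1, Y=1) weight 1/735
  (V=0, X=2, U=0, Z=1, W=2, Y=1) weight 1/735
  (V=0, X=2, U=0, Z=2, W=0, Y=1) weight 1/945
  (V=0, X=2, U=0, Z=2, W=1, Y=1) weight 2/945
  (V=0, X=2, U=0, Z=2, W=2, Y=1) weight 1/630
  (V=0, X=2, U=1, Z=1, W=0, Y=0) weight 3/245
  (V=0, X=2, U=1, Z=1, W=1, Y=0) weight 2/245
  … 64 more
Group by U:
  weight(U=0) = 1/20
  weight(U=1) = 11/45
Total weight = 1/20 + 11/45 = 53/180
P(U=0 | obs) = 1/20 / 53/180 = 9/53
P(U=1 | obs) = 11/45 / 53/180 = 44/53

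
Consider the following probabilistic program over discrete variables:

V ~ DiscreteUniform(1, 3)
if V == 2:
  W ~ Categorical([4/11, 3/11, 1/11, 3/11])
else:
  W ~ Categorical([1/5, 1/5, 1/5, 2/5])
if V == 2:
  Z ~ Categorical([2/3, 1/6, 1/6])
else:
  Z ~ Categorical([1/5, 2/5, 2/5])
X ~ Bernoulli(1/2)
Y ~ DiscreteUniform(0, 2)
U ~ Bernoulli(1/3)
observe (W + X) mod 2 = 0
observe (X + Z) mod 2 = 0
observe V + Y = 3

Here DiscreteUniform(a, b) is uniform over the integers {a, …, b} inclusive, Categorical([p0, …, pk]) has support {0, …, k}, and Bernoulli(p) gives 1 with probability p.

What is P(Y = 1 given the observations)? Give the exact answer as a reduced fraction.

P(Y = 1 | obs) = 775/2359

Enumerate traces; 36 have nonzero weight after conditioning:
  (V=1, W=0, Z=0, X=0, Y=2, U=0) weight 1/675
  (V=1, W=0, Z=0, X=0, Y=2, U=1) weight 1/1350
  (V=1, W=0, Z=2, X=0, Y=2, U=0) weight 2/675
  (V=1, W=0, Z=2, X=0, Y=2, U=1) weight 1/675
  (V=1, W=1, Z=1, X=1, Y=2, U=0) weight 2/675
  (V=1, W=1, Z=1, X=1, Y=2, U=1) weight 1/675
  (V=1, W=2, Z=0, X=0, Y=2, U=0) weight 1/675
  (V=1, W=2, Z=0, X=0, Y=2, U=1) weight 1/1350
  (V=2, W=0, Z=0, X=0, Y=1, U=0) weight 8/891
  (V=3, W=0, Z=0, X=0, Y=0, U=0) weight 1/675
  … 26 more
Group by Y:
  weight(Y=0) = 2/75
  weight(Y=1) = 31/1188
  weight(Y=2) = 2/75
Total weight = 2/75 + 31/1188 + 2/75 = 2359/29700
P(Y=0 | obs) = 2/75 / 2359/29700 = 792/2359
P(Y=1 | obs) = 31/1188 / 2359/29700 = 775/2359
P(Y=2 | obs) = 2/75 / 2359/29700 = 792/2359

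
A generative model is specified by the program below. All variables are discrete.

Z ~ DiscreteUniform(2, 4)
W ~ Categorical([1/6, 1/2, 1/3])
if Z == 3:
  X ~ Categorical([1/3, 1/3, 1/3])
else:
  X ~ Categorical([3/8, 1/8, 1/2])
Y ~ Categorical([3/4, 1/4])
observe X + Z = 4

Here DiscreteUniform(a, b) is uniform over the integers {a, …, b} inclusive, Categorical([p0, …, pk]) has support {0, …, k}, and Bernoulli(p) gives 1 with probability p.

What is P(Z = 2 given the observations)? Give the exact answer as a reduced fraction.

Enumerate traces; 18 have nonzero weight after conditioning:
  (Z=2, W=0, X=2, Y=0) weight 1/48
  (Z=2, W=0, X=2, Y=1) weight 1/144
  (Z=2, W=1, X=2, Y=0) weight 1/16
  (Z=2, W=1, X=2, Y=1) weight 1/48
  (Z=2, W=2, X=2, Y=0) weight 1/24
  (Z=2, W=2, X=2, Y=1) weight 1/72
  (Z=3, W=0, X=1, Y=0) weight 1/72
  (Z=3, W=0, X=1, Y=1) weight 1/216
  (Z=4, W=0, X=0, Y=0) weight 1/64
  … 9 more
Group by Z:
  weight(Z=2) = 1/6
  weight(Z=3) = 1/9
  weight(Z=4) = 1/8
Total weight = 1/6 + 1/9 + 1/8 = 29/72
P(Z=2 | obs) = 1/6 / 29/72 = 12/29
P(Z=3 | obs) = 1/9 / 29/72 = 8/29
P(Z=4 | obs) = 1/8 / 29/72 = 9/29

P(Z = 2 | obs) = 12/29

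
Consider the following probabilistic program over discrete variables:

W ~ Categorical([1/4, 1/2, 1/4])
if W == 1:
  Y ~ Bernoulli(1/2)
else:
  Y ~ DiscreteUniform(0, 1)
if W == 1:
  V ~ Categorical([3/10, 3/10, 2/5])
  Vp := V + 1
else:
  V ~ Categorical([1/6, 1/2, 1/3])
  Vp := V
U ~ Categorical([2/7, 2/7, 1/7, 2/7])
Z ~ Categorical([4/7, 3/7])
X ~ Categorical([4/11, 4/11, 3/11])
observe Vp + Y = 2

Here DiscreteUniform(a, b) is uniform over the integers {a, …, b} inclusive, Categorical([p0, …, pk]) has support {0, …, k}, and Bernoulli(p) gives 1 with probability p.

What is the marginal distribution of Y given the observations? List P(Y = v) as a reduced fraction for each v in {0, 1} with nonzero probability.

P(Y=0) = 19/43, P(Y=1) = 24/43

Enumerate traces; 144 have nonzero weight after conditioning:
  (W=0, Y=0, V=2, U=0, Z=0, X=0) weight 4/1617
  (W=0, Y=0, V=2, U=0, Z=0, X=1) weight 4/1617
  (W=0, Y=0, V=2, U=0, Z=0, X=2) weight 1/539
  (W=0, Y=0, V=2, U=0, Z=1, X=0) weight 1/539
  (W=0, Y=0, V=2, U=0, Z=1, X=1) weight 1/539
  (W=0, Y=0, V=2, U=0, Z=1, X=2) weight 3/2156
  (W=0, Y=0, V=2, U=1, Z=0, X=0) weight 4/1617
  (W=0, Y=0, V=2, U=1, Z=0, X=1) weight 4/1617
  (W=0, Y=1, V=1, U=0, Z=0, X=0) weight 2/539
  … 135 more
Group by Y:
  weight(Y=0) = 19/120
  weight(Y=1) = 1/5
Total weight = 19/120 + 1/5 = 43/120
P(Y=0 | obs) = 19/120 / 43/120 = 19/43
P(Y=1 | obs) = 1/5 / 43/120 = 24/43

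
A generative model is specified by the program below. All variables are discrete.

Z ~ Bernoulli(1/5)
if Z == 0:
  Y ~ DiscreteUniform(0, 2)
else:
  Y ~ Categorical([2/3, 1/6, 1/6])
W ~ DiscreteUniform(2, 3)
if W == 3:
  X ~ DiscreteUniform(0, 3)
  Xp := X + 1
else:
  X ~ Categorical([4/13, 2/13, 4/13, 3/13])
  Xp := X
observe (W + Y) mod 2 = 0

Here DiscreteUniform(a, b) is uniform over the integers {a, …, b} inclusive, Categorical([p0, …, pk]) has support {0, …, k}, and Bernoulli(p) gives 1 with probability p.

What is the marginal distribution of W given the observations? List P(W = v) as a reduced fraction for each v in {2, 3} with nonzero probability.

Enumerate traces; 24 have nonzero weight after conditioning:
  (Z=0, Y=0, W=2, X=0) weight 8/195
  (Z=0, Y=0, W=2, X=1) weight 4/195
  (Z=0, Y=0, W=2, X=2) weight 8/195
  (Z=0, Y=0, W=2, X=3) weight 2/65
  (Z=0, Y=1, W=3, X=0) weight 1/30
  (Z=0, Y=1, W=3, X=1) weight 1/30
  (Z=0, Y=1, W=3, X=2) weight 1/30
  (Z=0, Y=1, W=3, X=3) weight 1/30
  … 16 more
Group by W:
  weight(W=2) = 7/20
  weight(W=3) = 3/20
Total weight = 7/20 + 3/20 = 1/2
P(W=2 | obs) = 7/20 / 1/2 = 7/10
P(W=3 | obs) = 3/20 / 1/2 = 3/10

P(W=2) = 7/10, P(W=3) = 3/10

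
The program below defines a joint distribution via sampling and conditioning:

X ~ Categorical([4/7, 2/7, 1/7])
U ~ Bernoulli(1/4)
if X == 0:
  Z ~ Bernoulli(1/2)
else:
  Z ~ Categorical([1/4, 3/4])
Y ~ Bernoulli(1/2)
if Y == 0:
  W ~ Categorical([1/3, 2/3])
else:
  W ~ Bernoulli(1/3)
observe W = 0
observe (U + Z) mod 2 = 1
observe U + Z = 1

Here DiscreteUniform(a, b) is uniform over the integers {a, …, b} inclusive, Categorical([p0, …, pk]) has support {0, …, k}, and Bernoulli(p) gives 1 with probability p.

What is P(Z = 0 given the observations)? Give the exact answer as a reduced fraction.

P(Z = 0 | obs) = 11/62

Enumerate traces; 12 have nonzero weight after conditioning:
  (X=0, U=0, Z=1, Y=0, W=0) weight 1/28
  (X=0, U=0, Z=1, Y=1, W=0) weight 1/14
  (X=0, U=1, Z=0, Y=0, W=0) weight 1/84
  (X=0, U=1, Z=0, Y=1, W=0) weight 1/42
  (X=1, U=0, Z=1, Y=0, W=0) weight 3/112
  (X=1, U=0, Z=1, Y=1, W=0) weight 3/56
  (X=1, U=1, Z=0, Y=0, W=0) weight 1/336
  (X=1, U=1, Z=0, Y=1, W=0) weight 1/168
  … 4 more
Group by Z:
  weight(Z=0) = 11/224
  weight(Z=1) = 51/224
Total weight = 11/224 + 51/224 = 31/112
P(Z=0 | obs) = 11/224 / 31/112 = 11/62
P(Z=1 | obs) = 51/224 / 31/112 = 51/62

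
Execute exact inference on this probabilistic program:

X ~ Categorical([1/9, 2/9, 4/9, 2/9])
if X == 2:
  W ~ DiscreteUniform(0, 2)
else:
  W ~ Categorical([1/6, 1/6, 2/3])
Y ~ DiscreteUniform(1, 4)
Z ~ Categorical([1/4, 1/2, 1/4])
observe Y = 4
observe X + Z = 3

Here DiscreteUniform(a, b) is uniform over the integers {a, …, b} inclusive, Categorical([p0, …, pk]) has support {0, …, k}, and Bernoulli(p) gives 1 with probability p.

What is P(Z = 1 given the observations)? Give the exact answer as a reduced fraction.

P(Z = 1 | obs) = 2/3

Enumerate traces; 9 have nonzero weight after conditioning:
  (X=1, W=0, Y=4, Z=2) weight 1/432
  (X=1, W=1, Y=4, Z=2) weight 1/432
  (X=1, W=2, Y=4, Z=2) weight 1/108
  (X=2, W=0, Y=4, Z=1) weight 1/54
  (X=2, W=1, Y=4, Z=1) weight 1/54
  (X=2, W=2, Y=4, Z=1) weight 1/54
  (X=3, W=0, Y=4, Z=0) weight 1/432
  (X=3, W=1, Y=4, Z=0) weight 1/432
  … 1 more
Group by Z:
  weight(Z=0) = 1/72
  weight(Z=1) = 1/18
  weight(Z=2) = 1/72
Total weight = 1/72 + 1/18 + 1/72 = 1/12
P(Z=0 | obs) = 1/72 / 1/12 = 1/6
P(Z=1 | obs) = 1/18 / 1/12 = 2/3
P(Z=2 | obs) = 1/72 / 1/12 = 1/6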